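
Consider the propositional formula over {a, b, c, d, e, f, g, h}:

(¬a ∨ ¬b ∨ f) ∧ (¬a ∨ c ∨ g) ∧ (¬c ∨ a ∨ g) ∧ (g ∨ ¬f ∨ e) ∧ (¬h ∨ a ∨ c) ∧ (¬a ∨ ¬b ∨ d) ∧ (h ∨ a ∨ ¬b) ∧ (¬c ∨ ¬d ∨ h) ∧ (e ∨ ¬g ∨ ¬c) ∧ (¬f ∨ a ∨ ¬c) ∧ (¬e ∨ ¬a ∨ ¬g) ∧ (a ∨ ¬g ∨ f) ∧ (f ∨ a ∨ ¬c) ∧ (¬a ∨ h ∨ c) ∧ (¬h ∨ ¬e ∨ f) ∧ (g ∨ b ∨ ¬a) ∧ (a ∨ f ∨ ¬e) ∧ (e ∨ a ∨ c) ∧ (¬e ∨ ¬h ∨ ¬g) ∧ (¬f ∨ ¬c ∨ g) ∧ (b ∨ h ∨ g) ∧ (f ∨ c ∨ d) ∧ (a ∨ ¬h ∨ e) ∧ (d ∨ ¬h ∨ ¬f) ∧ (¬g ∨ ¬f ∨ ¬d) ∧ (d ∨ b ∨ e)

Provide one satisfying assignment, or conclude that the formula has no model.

a ↦ False, b ↦ False, c ↦ False, d ↦ False, e ↦ True, f ↦ True, g ↦ True, h ↦ False

Suppose a = False.
Suppose c = False.
Unit clause (¬h) forces h = False.
Unit clause (¬b) forces b = False.
Unit clause (e) forces e = True.
Unit clause (f) forces f = True.
Unit clause (g) forces g = True.
Unit clause (¬d) forces d = False.
This assignment satisfies each clause.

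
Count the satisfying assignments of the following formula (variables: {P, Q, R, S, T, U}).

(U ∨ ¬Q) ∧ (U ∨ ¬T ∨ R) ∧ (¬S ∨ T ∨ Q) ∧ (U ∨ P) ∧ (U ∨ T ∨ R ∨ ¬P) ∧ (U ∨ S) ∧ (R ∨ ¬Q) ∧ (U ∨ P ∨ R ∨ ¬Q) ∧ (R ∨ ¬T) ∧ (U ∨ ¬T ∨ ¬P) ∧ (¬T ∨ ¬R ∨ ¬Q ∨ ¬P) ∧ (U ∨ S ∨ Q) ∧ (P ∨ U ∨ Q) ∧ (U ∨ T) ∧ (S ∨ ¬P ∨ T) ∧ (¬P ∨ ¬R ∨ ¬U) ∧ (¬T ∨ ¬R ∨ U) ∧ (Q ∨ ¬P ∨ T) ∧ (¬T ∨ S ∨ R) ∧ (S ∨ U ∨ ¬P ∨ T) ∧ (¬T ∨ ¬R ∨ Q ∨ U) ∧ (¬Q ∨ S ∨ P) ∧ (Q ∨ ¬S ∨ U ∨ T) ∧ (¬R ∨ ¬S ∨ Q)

There are 2^6 = 64 truth assignments over (P, Q, R, S, T, U).
Split on Q. With Q = True, the clauses containing Q are satisfied and ¬Q drops from the rest; 2 of the 2^5 = 32 assignments to the other variables satisfy what remains.
With Q = False, by the same count on the reduced clause set, 3 assignments work.
(One model: P=F, Q=F, R=F, S=F, T=F, U=T.)
Total: 2 + 3 = 5.

5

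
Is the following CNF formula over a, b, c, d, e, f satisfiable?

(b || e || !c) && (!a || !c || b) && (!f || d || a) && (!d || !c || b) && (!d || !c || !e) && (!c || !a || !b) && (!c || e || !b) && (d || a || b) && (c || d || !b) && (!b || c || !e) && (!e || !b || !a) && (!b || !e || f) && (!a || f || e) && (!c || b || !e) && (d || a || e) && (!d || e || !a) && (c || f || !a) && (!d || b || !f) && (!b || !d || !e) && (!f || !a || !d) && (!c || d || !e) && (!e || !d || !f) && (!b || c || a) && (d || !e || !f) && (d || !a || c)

Case b = false:
Case e = true:
Unit clause (!c) forces c = false.
Case d = true:
Unit clause (!f) forces f = false.
Unit clause (!a) forces a = false.
Every clause now holds.
A satisfying assignment: a: false,  b: false,  c: false,  d: true,  e: true,  f: false.

Yes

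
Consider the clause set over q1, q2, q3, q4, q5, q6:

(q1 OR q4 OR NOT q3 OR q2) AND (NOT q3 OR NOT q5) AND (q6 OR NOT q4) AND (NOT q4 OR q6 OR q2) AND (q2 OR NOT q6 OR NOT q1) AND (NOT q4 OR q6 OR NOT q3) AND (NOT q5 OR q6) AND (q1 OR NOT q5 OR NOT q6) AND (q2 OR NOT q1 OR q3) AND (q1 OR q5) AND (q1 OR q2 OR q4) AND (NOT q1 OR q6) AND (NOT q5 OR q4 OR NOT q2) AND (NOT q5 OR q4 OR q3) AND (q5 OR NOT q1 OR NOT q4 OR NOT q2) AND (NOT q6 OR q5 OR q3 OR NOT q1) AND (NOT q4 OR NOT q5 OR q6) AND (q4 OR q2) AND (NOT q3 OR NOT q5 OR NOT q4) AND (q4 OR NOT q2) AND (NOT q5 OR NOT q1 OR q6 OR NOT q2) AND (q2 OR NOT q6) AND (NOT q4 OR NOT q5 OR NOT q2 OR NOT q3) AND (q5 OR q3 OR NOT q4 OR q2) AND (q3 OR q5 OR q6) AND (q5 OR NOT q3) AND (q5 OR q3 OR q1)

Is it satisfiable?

Suppose q3 = false.
Suppose q6 = true.
The clause (q2) is unit, so q2 = true.
The clause (q4) is unit, so q4 = true.
Suppose q1 = true.
The clause (q5) is unit, so q5 = true.
This assignment satisfies each clause.
A satisfying assignment: q1: true, q2: true, q3: false, q4: true, q5: true, q6: true.

Yes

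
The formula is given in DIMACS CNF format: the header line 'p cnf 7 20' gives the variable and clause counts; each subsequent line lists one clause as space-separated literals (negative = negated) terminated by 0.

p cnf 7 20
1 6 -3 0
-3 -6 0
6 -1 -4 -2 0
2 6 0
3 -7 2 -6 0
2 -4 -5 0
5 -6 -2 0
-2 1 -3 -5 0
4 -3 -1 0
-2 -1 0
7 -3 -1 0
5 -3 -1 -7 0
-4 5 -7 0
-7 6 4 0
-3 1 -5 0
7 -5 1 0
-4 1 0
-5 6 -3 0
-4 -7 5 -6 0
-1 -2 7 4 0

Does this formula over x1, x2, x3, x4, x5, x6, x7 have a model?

Yes

Case x3 = False:
Case x2 = False:
From the singleton clause (x6), x6 = True.
From the singleton clause (¬x7), x7 = False.
Case x4 = False:
Case x5 = False:
All clauses hold; x1 can take either value.
A satisfying assignment: x1: True,  x2: False,  x3: False,  x4: False,  x5: False,  x6: True,  x7: False.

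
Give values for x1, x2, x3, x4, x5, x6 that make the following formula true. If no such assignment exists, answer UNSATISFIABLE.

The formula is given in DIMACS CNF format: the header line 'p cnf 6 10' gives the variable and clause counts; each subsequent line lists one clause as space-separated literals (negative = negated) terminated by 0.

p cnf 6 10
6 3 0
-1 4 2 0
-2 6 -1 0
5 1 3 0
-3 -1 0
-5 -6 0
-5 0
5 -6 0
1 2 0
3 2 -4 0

x1=False,  x2=True,  x3=True,  x4=False,  x5=False,  x6=False

The clause (¬x5) is unit, so x5 = False.
The clause (¬x6) is unit, so x6 = False.
The clause (x3) is unit, so x3 = True.
The clause (¬x1) is unit, so x1 = False.
The clause (x2) is unit, so x2 = True.
No clause remains; x4 is free.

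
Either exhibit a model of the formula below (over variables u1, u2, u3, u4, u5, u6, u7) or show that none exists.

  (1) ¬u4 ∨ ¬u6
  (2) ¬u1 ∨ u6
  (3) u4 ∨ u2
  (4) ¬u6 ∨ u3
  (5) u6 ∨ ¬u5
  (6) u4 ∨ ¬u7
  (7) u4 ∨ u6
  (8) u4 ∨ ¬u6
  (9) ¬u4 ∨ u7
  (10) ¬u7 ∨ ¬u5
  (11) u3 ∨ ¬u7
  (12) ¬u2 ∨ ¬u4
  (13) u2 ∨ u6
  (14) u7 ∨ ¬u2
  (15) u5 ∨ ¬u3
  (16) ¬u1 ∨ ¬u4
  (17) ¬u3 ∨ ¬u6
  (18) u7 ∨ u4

UNSATISFIABLE

Try u4 = False.
From the singleton clause (u2), u2 = True.
From the singleton clause (¬u7), u7 = False.
Now (u7) is unsatisfied and unit — conflict.
So u4 must be the other value — set u4 = True.
From the singleton clause (¬u6), u6 = False.
From the singleton clause (¬u1), u1 = False.
From the singleton clause (¬u5), u5 = False.
From the singleton clause (u7), u7 = True.
From the singleton clause (u3), u3 = True.
Now (¬u3) is unsatisfied and unit — conflict.
Either choice for u4 ends in contradiction.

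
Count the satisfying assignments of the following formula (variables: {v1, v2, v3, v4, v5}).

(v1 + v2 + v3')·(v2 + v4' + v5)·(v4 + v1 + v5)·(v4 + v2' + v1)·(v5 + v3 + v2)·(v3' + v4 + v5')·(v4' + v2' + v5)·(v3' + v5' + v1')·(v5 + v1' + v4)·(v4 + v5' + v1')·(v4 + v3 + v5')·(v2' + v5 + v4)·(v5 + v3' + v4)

There are 2^5 = 32 truth assignments over (v1, v2, v3, v4, v5).
Split on v2. With v2 = 1, the clauses containing v2 are satisfied and v2' drops from the rest; 3 of the 2^4 = 16 assignments to the other variables satisfy what remains.
With v2 = 0, by the same count on the reduced clause set, 2 assignments work.
(One model: v1=F, v2=F, v3=F, v4=T, v5=T.)
Total: 3 + 2 = 5.

5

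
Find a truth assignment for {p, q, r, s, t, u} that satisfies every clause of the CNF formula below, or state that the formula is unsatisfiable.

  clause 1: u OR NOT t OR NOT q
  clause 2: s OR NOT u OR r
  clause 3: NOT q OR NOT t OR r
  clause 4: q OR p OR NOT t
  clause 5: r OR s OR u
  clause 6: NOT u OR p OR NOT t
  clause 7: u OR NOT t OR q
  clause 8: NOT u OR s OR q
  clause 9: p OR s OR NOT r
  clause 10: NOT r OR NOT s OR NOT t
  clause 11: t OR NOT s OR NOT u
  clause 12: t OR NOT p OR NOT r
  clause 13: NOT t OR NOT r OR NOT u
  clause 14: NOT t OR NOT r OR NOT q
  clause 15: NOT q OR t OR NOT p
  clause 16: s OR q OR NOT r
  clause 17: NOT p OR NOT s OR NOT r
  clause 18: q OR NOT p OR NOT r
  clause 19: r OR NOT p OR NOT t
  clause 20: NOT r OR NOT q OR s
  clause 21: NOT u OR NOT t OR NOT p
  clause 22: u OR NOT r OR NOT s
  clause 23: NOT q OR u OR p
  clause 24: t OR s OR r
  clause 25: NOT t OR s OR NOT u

p: true,  q: false,  r: false,  s: true,  t: false,  u: false

Branch on u: set u = false.
Branch on t: set t = false.
Branch on r: set r = false.
(s) alone gives s = true.
Branch on q: set q = false.
All clauses hold; p can take either value.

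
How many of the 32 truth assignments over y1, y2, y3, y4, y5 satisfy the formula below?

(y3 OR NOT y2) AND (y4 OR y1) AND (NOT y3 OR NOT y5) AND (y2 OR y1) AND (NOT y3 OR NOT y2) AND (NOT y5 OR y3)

There are 2^5 = 32 truth assignments over (y1, y2, y3, y4, y5).
Split on y5. With y5 = true, the clauses containing y5 are satisfied and NOT y5 drops from the rest; 0 of the 2^4 = 16 assignments to the other variables satisfy what remains.
With y5 = false, by the same count on the reduced clause set, 4 assignments work.
(One model: y1=T, y2=F, y3=F, y4=F, y5=F.)
Total: 0 + 4 = 4.

4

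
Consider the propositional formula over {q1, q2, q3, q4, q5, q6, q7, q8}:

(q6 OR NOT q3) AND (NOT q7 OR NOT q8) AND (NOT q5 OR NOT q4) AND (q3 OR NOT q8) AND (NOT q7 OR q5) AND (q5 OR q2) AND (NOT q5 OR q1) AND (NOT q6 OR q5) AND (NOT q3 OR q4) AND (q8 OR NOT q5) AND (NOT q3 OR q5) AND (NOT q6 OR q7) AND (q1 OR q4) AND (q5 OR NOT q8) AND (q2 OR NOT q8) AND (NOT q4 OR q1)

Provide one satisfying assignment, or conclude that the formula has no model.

Case q6 = false:
(NOT q3) alone gives q3 = false.
(NOT q8) alone gives q8 = false.
(NOT q5) alone gives q5 = false.
(NOT q7) alone gives q7 = false.
(q2) alone gives q2 = true.
Case q1 = true:
All clauses hold; q4 can take either value.

q1 ↦ true, q2 ↦ true, q3 ↦ false, q4 ↦ false, q5 ↦ false, q6 ↦ false, q7 ↦ false, q8 ↦ false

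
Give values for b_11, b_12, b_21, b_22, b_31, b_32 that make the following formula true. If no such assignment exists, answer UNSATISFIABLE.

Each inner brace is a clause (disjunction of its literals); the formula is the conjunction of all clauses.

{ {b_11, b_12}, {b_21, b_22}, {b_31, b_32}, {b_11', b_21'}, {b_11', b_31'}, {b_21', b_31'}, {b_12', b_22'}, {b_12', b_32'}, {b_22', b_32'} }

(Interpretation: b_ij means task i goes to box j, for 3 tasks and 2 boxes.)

UNSATISFIABLE

Suppose b_11 = 1.
From the singleton clause (b_21'), b_21 = 0.
From the singleton clause (b_22), b_22 = 1.
From the singleton clause (b_31'), b_31 = 0.
From the singleton clause (b_32), b_32 = 1.
That conflicts with the unit clause (b_32').
That branch fails; take b_11 = 0 instead.
From the singleton clause (b_12), b_12 = 1.
From the singleton clause (b_22'), b_22 = 0.
From the singleton clause (b_21), b_21 = 1.
From the singleton clause (b_31'), b_31 = 0.
From the singleton clause (b_32), b_32 = 1.
That conflicts with the unit clause (b_32').
Both values of b_11 lead to a conflict.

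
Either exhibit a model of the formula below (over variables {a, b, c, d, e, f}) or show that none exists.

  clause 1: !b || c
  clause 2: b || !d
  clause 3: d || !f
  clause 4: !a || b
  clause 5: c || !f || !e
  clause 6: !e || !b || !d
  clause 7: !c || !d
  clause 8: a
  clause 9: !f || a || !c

Unit clause (a) forces a = true.
Unit clause (b) forces b = true.
Unit clause (c) forces c = true.
Unit clause (!d) forces d = false.
Unit clause (!f) forces f = false.
Every clause is now satisfied; e is unconstrained.

a ↦ true,  b ↦ true,  c ↦ true,  d ↦ false,  e ↦ false,  f ↦ false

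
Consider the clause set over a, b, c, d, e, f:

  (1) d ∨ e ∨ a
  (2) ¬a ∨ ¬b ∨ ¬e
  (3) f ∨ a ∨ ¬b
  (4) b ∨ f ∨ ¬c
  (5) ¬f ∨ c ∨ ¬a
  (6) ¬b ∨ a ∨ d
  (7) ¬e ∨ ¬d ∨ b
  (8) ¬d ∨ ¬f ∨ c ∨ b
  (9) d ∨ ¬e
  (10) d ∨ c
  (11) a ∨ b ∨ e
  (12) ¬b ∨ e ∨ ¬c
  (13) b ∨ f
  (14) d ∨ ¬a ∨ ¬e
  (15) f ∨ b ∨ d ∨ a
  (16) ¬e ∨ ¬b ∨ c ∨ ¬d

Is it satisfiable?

Branch on d: set d = True.
Branch on e: set e = False.
Branch on a: set a = False.
Unit clause (b) forces b = True.
Unit clause (f) forces f = True.
Unit clause (¬c) forces c = False.
All clauses are satisfied.
A satisfying assignment: a: False, b: True, c: False, d: True, e: False, f: True.

Yes, satisfiable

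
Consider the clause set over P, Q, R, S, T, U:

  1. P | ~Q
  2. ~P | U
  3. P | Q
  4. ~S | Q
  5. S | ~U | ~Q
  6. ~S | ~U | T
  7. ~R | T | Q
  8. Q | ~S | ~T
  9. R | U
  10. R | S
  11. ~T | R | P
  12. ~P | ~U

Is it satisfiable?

Branch on P: set P = 1.
Unit clause (U) forces U = 1.
But (~U) is also a unit clause — contradiction.
Backtrack on P: now try P = 0.
Unit clause (~Q) forces Q = 0.
But (Q) is also a unit clause — contradiction.
Either choice for P ends in contradiction.
No assignment satisfies every clause.

Unsatisfiable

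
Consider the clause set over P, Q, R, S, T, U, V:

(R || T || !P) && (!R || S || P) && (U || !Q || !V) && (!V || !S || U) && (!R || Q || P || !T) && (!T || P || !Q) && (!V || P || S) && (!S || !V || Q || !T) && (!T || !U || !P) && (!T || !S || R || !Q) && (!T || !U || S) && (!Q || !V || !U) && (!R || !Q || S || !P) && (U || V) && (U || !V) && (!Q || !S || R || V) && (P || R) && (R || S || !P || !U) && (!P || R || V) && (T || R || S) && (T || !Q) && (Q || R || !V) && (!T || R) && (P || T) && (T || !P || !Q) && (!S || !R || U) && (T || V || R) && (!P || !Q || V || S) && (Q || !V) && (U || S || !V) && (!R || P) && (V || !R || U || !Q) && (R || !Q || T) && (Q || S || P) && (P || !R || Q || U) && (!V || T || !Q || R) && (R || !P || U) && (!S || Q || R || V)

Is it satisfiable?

Try U = true.
Try T = false.
The clause (!Q) is unit, so Q = false.
The clause (P) is unit, so P = true.
The clause (R) is unit, so R = true.
The clause (!V) is unit, so V = false.
All clauses hold; S can take either value.
A satisfying assignment: P=true, Q=false, R=true, S=false, T=false, U=true, V=false.

Satisfiable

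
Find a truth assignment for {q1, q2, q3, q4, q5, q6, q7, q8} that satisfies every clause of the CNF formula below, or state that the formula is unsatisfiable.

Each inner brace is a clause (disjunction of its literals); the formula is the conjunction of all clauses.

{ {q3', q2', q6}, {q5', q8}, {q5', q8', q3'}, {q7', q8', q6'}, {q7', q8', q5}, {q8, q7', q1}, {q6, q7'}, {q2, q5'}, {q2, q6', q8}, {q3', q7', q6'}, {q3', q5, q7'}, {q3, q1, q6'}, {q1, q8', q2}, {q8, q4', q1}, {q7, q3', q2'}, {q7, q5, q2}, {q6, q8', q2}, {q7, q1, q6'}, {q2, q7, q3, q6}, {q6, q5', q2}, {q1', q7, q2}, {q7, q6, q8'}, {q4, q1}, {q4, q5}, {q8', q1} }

q1: 1, q2: 1, q3: 0, q4: 0, q5: 1, q6: 1, q7: 0, q8: 1

Suppose q5 = 1.
(q8) alone gives q8 = 1.
(q3') alone gives q3 = 0.
(q2) alone gives q2 = 1.
(q1) alone gives q1 = 1.
Suppose q7 = 0.
(q6) alone gives q6 = 1.
All clauses hold; q4 can take either value.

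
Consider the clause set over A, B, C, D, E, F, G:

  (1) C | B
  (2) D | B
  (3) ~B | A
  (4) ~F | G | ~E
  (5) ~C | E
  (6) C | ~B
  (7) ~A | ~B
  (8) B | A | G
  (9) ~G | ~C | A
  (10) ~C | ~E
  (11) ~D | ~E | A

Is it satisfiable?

Try C = 1.
Unit clause (E) forces E = 1.
Now (~E) is unsatisfied and unit — conflict.
Undo C and try C = 0.
Unit clause (B) forces B = 1.
Now (~B) is unsatisfied and unit — conflict.
Both values of C lead to a conflict.
No assignment satisfies every clause.

No, unsatisfiable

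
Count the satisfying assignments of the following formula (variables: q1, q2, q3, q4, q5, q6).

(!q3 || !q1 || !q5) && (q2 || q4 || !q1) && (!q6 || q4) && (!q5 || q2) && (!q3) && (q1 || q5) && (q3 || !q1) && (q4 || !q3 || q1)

There are 2^6 = 64 truth assignments over (q1, q2, q3, q4, q5, q6).
Split on q3. With q3 = true, the clauses containing q3 are satisfied and !q3 drops from the rest; 0 of the 2^5 = 32 assignments to the other variables satisfy what remains.
With q3 = false, by the same count on the reduced clause set, 3 assignments work.
(One model: q1=F, q2=T, q3=F, q4=F, q5=T, q6=F.)
Total: 0 + 3 = 3.

3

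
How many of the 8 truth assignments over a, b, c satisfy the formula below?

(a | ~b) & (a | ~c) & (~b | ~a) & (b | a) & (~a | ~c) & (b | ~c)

1

There are 2^3 = 8 truth assignments over (a, b, c).
Split on a. With a = 1, the clauses containing a are satisfied and ~a drops from the rest; 1 of the 2^2 = 4 assignments to the other variables satisfy what remains.
With a = 0, by the same count on the reduced clause set, 0 assignments work.
Total: 1 + 0 = 1.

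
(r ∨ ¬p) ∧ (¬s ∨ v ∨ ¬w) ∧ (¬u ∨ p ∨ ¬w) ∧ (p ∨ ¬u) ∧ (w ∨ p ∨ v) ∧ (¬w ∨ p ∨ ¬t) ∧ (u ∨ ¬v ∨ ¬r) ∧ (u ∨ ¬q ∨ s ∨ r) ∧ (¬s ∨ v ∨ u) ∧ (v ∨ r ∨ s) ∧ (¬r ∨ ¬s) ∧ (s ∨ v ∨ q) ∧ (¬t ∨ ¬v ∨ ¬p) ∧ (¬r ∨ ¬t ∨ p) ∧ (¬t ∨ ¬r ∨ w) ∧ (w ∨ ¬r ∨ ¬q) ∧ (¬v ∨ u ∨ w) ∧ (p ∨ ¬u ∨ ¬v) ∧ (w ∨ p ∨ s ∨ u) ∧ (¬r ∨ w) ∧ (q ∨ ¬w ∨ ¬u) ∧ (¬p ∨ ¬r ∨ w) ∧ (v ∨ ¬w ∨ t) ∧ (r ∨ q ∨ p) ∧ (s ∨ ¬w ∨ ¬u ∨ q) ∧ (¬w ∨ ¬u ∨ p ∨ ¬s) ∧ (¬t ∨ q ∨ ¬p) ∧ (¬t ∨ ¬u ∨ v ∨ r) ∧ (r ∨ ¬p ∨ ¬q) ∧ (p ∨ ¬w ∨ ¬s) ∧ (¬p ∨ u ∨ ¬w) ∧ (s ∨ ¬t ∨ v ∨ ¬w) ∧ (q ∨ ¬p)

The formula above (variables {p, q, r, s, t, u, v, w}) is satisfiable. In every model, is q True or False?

True

Suppose q = False.
The clause (¬p) is unit, so p = False.
The clause (¬u) is unit, so u = False.
The clause (r) is unit, so r = True.
The clause (¬v) is unit, so v = False.
The clause (w) is unit, so w = True.
The clause (¬s) is unit, so s = False.
That conflicts with the unit clause (s).
So every satisfying assignment has q = True.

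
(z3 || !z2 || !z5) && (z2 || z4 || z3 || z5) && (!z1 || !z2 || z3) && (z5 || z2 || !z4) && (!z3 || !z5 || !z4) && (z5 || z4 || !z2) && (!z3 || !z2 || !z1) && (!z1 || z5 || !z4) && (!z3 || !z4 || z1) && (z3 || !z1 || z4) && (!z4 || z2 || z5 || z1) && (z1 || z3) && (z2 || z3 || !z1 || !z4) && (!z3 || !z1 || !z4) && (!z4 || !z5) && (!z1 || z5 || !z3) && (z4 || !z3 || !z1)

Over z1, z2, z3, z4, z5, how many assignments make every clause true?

3

There are 2^5 = 32 truth assignments over (z1, z2, z3, z4, z5).
Split on z5. With z5 = true, the clauses containing z5 are satisfied and !z5 drops from the rest; 2 of the 2^4 = 16 assignments to the other variables satisfy what remains.
With z5 = false, by the same count on the reduced clause set, 1 assignment works.
Total: 2 + 1 = 3.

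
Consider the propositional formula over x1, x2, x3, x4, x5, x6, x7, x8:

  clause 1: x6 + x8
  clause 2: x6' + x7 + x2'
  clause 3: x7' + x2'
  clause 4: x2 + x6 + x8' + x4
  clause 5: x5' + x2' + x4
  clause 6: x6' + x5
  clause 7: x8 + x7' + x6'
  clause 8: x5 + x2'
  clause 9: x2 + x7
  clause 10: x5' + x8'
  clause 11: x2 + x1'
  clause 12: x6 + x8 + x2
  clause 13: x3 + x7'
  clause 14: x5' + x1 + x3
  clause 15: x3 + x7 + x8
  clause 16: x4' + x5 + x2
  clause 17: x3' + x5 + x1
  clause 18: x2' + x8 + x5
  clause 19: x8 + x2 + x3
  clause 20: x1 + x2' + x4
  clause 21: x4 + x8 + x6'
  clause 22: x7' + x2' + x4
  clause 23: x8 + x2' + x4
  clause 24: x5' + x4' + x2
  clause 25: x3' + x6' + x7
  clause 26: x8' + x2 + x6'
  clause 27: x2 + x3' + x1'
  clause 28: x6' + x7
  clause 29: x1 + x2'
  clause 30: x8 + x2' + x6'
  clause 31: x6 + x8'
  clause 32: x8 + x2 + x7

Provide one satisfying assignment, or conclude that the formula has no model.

Case x6 = 1:
From the singleton clause (x5), x5 = 1.
From the singleton clause (x8'), x8 = 0.
From the singleton clause (x7'), x7 = 0.
That conflicts with the unit clause (x7).
Undo x6 and try x6 = 0.
From the singleton clause (x8), x8 = 1.
That conflicts with the unit clause (x8').
Neither x6 = 1 nor x6 = 0 works.

UNSATISFIABLE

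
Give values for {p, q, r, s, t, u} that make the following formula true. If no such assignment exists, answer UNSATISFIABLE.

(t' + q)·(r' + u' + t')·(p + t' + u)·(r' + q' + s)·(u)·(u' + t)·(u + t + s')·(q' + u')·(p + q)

UNSATISFIABLE

(u) alone gives u = 1.
(t) alone gives t = 1.
(q) alone gives q = 1.
That conflicts with the unit clause (q').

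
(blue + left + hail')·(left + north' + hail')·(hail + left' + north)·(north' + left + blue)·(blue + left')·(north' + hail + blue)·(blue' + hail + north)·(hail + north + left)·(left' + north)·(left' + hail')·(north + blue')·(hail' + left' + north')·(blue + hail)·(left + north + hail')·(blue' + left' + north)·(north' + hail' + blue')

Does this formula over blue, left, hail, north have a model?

Branch on blue: set blue = 1.
The clause (north) is unit, so north = 1.
The clause (hail') is unit, so hail = 0.
No clause remains; left is free.
A satisfying assignment: blue ↦ 1,  left ↦ 0,  hail ↦ 0,  north ↦ 1.

Yes, satisfiable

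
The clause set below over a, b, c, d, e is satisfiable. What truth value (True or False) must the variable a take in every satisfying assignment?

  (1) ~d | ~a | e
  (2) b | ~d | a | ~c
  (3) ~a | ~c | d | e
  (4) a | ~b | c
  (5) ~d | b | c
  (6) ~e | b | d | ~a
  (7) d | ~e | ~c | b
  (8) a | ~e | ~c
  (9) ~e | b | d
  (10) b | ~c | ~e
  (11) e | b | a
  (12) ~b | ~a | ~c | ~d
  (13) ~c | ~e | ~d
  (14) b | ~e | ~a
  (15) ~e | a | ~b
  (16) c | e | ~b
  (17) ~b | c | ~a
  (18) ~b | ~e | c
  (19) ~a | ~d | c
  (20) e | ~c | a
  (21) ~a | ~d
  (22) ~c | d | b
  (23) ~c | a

Suppose a = 0.
(~c) alone gives c = 0.
(~b) alone gives b = 0.
(~d) alone gives d = 0.
(~e) alone gives e = 0.
But (e) is also a unit clause — contradiction.
So every satisfying assignment has a = True.

True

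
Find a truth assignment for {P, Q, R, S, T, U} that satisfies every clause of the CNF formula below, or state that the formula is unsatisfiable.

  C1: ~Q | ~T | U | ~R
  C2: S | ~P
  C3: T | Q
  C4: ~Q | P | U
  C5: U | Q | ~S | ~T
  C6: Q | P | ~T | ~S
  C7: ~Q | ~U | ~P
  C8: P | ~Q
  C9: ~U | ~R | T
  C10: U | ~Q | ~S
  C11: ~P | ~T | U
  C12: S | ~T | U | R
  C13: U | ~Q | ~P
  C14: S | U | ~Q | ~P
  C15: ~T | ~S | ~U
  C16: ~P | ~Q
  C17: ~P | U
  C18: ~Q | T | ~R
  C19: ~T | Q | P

Suppose S = 1.
Suppose T = 1.
From the singleton clause (~U), U = 0.
From the singleton clause (Q), Q = 1.
Now (~Q) is unsatisfied and unit — conflict.
That branch fails; take T = 0 instead.
From the singleton clause (Q), Q = 1.
From the singleton clause (P), P = 1.
Now (~P) is unsatisfied and unit — conflict.
Either choice for T ends in contradiction.
That branch fails; take S = 0 instead.
From the singleton clause (~P), P = 0.
From the singleton clause (~Q), Q = 0.
From the singleton clause (T), T = 1.
Now (~T) is unsatisfied and unit — conflict.
Either choice for S ends in contradiction.

UNSATISFIABLE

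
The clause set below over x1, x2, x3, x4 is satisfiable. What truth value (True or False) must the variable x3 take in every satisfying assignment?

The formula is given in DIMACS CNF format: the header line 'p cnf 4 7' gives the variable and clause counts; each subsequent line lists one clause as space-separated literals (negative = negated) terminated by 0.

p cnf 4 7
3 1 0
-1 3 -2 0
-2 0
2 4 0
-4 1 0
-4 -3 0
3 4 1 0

False

Suppose x3 = True.
Unit clause (¬x2) forces x2 = False.
Unit clause (x4) forces x4 = True.
That conflicts with the unit clause (¬x4).
So every satisfying assignment has x3 = False.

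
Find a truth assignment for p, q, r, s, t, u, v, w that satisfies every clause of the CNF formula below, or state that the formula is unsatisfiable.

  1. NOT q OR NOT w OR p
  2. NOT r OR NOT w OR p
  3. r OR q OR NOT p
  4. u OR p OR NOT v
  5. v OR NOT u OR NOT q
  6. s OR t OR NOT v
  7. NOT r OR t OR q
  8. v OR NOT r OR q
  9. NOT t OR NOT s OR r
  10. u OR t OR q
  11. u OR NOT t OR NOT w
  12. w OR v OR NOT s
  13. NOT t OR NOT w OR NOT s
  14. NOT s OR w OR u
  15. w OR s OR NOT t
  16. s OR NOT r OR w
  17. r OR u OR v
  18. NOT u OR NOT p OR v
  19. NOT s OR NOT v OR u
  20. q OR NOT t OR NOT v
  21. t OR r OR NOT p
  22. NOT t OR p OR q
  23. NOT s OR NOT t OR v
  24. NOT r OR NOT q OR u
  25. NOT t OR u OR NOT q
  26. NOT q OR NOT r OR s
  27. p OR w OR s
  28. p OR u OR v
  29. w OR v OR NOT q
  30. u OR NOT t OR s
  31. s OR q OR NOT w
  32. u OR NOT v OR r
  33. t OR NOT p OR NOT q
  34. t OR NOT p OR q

Suppose q = false.
Suppose r = false.
Unit clause (NOT p) forces p = false.
Unit clause (NOT t) forces t = false.
Unit clause (u) forces u = true.
Suppose s = true.
Suppose w = true.
No clause remains; v is free.

p ↦ false, q ↦ false, r ↦ false, s ↦ true, t ↦ false, u ↦ true, v ↦ true, w ↦ true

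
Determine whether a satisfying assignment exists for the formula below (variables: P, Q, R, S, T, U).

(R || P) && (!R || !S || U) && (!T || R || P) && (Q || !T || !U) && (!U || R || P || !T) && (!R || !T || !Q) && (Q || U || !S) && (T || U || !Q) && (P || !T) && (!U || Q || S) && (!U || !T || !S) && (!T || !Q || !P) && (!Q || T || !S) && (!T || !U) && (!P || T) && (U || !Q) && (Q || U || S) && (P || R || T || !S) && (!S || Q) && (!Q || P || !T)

Satisfiable

Suppose R = true.
Suppose S = false.
Suppose T = false.
From the singleton clause (!P), P = false.
Suppose U = true.
From the singleton clause (Q), Q = true.
All clauses are satisfied.
A satisfying assignment: P=false, Q=true, R=true, S=false, T=false, U=true.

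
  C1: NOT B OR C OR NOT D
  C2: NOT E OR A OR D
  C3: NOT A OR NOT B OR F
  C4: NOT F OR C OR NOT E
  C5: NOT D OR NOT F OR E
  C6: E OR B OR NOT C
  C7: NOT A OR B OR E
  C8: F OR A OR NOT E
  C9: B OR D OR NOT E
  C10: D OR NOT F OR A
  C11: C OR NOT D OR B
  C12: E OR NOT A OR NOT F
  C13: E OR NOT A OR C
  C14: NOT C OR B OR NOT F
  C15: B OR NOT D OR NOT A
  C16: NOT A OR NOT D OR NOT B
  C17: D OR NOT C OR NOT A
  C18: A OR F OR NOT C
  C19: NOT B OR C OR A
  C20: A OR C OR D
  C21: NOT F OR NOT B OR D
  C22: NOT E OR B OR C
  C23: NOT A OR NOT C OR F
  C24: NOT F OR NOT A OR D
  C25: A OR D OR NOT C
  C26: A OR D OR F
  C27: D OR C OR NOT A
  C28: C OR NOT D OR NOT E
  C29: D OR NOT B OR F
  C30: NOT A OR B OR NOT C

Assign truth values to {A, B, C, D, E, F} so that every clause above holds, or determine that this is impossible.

Suppose B = true.
Suppose C = true.
Suppose A = false.
The clause (F) is unit, so F = true.
The clause (D) is unit, so D = true.
The clause (E) is unit, so E = true.
Every clause now holds.

A ↦ false,  B ↦ true,  C ↦ true,  D ↦ true,  E ↦ true,  F ↦ true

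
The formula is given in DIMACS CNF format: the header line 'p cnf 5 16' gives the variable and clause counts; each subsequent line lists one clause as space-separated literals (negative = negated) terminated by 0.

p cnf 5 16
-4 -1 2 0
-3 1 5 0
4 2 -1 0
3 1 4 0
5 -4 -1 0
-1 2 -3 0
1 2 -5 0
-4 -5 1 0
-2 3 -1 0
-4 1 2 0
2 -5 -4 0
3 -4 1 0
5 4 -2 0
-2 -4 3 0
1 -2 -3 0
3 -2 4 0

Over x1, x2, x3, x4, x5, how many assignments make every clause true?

There are 2^5 = 32 truth assignments over (x1, x2, x3, x4, x5).
Split on x3. With x3 = True, the clauses containing x3 are satisfied and ¬x3 drops from the rest; 2 of the 2^4 = 16 assignments to the other variables satisfy what remains.
With x3 = False, by the same count on the reduced clause set, 0 assignments work.
Total: 2 + 0 = 2.

2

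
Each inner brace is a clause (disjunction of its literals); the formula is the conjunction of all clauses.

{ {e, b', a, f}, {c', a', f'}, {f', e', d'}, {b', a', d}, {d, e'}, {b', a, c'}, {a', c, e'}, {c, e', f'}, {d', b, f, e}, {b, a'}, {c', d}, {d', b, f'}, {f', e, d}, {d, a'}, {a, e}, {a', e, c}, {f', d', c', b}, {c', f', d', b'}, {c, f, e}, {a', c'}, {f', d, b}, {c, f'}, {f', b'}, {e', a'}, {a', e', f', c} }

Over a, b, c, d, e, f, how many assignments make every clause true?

3

There are 2^6 = 64 truth assignments over (a, b, c, d, e, f).
Split on b. With b = 1, the clauses containing b are satisfied and b' drops from the rest; 1 of the 2^5 = 32 assignments to the other variables satisfy what remains.
With b = 0, by the same count on the reduced clause set, 2 assignments work.
(One model: a=F, b=F, c=F, d=T, e=T, f=F.)
Total: 1 + 2 = 3.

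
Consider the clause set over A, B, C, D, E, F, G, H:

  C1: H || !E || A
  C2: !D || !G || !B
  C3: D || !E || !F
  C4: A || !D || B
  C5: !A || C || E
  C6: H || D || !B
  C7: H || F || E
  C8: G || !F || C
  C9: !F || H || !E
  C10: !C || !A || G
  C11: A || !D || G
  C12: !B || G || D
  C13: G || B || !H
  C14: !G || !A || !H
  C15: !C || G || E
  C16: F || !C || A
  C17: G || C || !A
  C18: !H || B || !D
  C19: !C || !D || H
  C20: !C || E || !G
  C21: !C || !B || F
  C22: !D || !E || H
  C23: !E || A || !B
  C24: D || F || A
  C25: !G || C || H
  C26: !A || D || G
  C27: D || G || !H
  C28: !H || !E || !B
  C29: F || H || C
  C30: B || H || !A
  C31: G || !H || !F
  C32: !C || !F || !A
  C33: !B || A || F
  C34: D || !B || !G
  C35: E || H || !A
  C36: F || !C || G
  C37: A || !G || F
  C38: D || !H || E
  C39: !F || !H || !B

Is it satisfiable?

No

Try H = true.
Try G = true.
The clause (!A) is unit, so A = false.
The clause (F) is unit, so F = true.
The clause (!B) is unit, so B = false.
The clause (!D) is unit, so D = false.
The clause (!E) is unit, so E = false.
But (E) is also a unit clause — contradiction.
That branch fails; take G = false instead.
The clause (B) is unit, so B = true.
The clause (D) is unit, so D = true.
The clause (A) is unit, so A = true.
The clause (!C) is unit, so C = false.
But (C) is also a unit clause — contradiction.
Neither G = true nor G = false works.
That branch fails; take H = false instead.
Try E = false.
The clause (F) is unit, so F = true.
The clause (!A) is unit, so A = false.
Try D = false.
The clause (!B) is unit, so B = false.
Try G = true.
The clause (!C) is unit, so C = false.
But (C) is also a unit clause — contradiction.
That branch fails; take G = false instead.
The clause (C) is unit, so C = true.
But (!C) is also a unit clause — contradiction.
Neither G = true nor G = false works.
That branch fails; take D = true instead.
The clause (B) is unit, so B = true.
The clause (!G) is unit, so G = false.
But (G) is also a unit clause — contradiction.
Neither D = true nor D = false works.
That branch fails; take E = true instead.
The clause (A) is unit, so A = true.
The clause (!F) is unit, so F = false.
The clause (!D) is unit, so D = false.
The clause (!B) is unit, so B = false.
But (B) is also a unit clause — contradiction.
Neither E = true nor E = false works.
Neither H = true nor H = false works.
No assignment satisfies every clause.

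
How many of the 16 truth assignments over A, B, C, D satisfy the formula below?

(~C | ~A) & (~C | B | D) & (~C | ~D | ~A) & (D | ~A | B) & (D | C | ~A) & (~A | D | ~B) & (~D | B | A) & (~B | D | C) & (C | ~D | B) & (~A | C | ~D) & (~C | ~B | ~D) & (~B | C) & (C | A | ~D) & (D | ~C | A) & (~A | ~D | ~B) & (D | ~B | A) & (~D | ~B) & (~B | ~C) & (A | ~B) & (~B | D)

There are 2^4 = 16 truth assignments over (A, B, C, D).
Split on D. With D = 1, the clauses containing D are satisfied and ~D drops from the rest; 0 of the 2^3 = 8 assignments to the other variables satisfy what remains.
With D = 0, by the same count on the reduced clause set, 1 assignment works.
(One model: A=F, B=F, C=F, D=F.)
Total: 0 + 1 = 1.

1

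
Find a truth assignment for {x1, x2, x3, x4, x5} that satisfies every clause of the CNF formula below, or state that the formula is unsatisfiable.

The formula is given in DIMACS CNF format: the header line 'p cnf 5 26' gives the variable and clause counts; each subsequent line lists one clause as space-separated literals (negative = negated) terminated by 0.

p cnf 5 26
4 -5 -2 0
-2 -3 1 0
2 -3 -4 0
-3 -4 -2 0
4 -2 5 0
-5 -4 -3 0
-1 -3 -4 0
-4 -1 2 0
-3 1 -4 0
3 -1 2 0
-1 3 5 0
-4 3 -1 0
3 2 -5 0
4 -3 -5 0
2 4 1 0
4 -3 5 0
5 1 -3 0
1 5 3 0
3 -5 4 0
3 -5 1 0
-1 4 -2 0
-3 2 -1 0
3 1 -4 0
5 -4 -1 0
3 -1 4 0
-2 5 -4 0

UNSATISFIABLE

Suppose x4 = True.
Suppose x2 = True.
Unit clause (¬x3) forces x3 = False.
Unit clause (¬x1) forces x1 = False.
But (x1) is also a unit clause — contradiction.
So x2 must be the other value — set x2 = False.
Unit clause (¬x3) forces x3 = False.
Unit clause (¬x1) forces x1 = False.
But (x1) is also a unit clause — contradiction.
Neither x2 = True nor x2 = False works.
So x4 must be the other value — set x4 = False.
Suppose x5 = False.
Unit clause (¬x2) forces x2 = False.
Unit clause (x1) forces x1 = True.
Unit clause (x3) forces x3 = True.
But (¬x3) is also a unit clause — contradiction.
So x5 must be the other value — set x5 = True.
Unit clause (¬x2) forces x2 = False.
Unit clause (x3) forces x3 = True.
But (¬x3) is also a unit clause — contradiction.
Neither x5 = True nor x5 = False works.
Neither x4 = True nor x4 = False works.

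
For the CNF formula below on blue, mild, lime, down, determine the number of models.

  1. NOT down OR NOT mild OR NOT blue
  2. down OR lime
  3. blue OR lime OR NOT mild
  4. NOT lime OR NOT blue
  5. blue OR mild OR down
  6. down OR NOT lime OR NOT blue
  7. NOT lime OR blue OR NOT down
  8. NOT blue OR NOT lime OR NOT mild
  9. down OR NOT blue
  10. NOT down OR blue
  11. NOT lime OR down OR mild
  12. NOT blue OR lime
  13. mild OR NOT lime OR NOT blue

1

There are 2^4 = 16 truth assignments over (blue, mild, lime, down).
Check each against the 13 clauses (columns in the order blue, mild, lime, down):
  F F F F  ✗ fails (down OR lime)
  F F F T  ✗ fails (NOT down OR blue)
  F F T F  ✗ fails (blue OR mild OR down)
  F F T T  ✗ fails (NOT lime OR blue OR NOT down)
  F T F F  ✗ fails (down OR lime)
  F T F T  ✗ fails (blue OR lime OR NOT mild)
  F T T F  ✓ satisfies all
  F T T T  ✗ fails (NOT lime OR blue OR NOT down)
  T F F F  ✗ fails (down OR lime)
  T F F T  ✗ fails (NOT blue OR lime)
  T F T F  ✗ fails (NOT lime OR NOT blue)
  T F T T  ✗ fails (NOT lime OR NOT blue)
  T T F F  ✗ fails (down OR lime)
  T T F T  ✗ fails (NOT down OR NOT mild OR NOT blue)
  T T T F  ✗ fails (NOT lime OR NOT blue)
  T T T T  ✗ fails (NOT down OR NOT mild OR NOT blue)
1 of the 16 rows is a model.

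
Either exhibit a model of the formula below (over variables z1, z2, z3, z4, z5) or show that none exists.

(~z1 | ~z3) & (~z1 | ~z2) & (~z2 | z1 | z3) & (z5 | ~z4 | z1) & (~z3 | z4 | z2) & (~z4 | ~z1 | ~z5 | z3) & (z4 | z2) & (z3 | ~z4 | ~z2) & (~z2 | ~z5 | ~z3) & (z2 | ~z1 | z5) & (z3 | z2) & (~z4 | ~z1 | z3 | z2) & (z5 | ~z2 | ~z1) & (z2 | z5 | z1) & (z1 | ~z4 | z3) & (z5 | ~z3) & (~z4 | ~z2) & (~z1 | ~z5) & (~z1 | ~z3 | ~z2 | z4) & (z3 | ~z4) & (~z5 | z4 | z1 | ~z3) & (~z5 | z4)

Try z1 = 0.
Try z2 = 0.
(z4) alone gives z4 = 1.
(z5) alone gives z5 = 1.
(z3) alone gives z3 = 1.
This assignment satisfies each clause.

z1=0,  z2=0,  z3=1,  z4=1,  z5=1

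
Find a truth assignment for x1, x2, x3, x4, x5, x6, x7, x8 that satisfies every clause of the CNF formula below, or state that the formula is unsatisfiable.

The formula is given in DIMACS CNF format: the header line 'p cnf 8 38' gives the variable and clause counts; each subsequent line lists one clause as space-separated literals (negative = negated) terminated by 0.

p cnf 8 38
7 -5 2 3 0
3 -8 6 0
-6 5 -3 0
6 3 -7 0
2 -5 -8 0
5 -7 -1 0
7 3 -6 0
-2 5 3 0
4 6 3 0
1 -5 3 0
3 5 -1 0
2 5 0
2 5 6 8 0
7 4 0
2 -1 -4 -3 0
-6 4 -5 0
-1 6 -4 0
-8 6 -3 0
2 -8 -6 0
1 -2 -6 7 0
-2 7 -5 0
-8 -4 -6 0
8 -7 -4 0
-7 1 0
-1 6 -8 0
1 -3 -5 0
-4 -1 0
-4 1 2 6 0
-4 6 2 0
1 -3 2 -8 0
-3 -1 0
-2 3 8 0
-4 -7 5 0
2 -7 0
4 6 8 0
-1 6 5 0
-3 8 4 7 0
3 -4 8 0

x1=False, x2=True, x3=True, x4=True, x5=False, x6=False, x7=False, x8=False

Try x2 = True.
Try x5 = False.
The clause (x3) is unit, so x3 = True.
The clause (¬x6) is unit, so x6 = False.
The clause (¬x8) is unit, so x8 = False.
The clause (¬x1) is unit, so x1 = False.
The clause (¬x7) is unit, so x7 = False.
The clause (x4) is unit, so x4 = True.
Every clause now holds.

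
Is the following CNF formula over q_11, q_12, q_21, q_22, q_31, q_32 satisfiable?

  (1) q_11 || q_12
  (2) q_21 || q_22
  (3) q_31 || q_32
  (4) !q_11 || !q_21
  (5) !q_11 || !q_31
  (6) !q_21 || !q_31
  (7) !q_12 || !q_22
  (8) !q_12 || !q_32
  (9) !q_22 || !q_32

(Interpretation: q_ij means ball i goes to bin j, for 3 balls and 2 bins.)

Branch on q_11: set q_11 = true.
The clause (!q_21) is unit, so q_21 = false.
The clause (q_22) is unit, so q_22 = true.
The clause (!q_31) is unit, so q_31 = false.
The clause (q_32) is unit, so q_32 = true.
Now (!q_32) is unsatisfied and unit — conflict.
So q_11 must be the other value — set q_11 = false.
The clause (q_12) is unit, so q_12 = true.
The clause (!q_22) is unit, so q_22 = false.
The clause (q_21) is unit, so q_21 = true.
The clause (!q_31) is unit, so q_31 = false.
The clause (q_32) is unit, so q_32 = true.
Now (!q_32) is unsatisfied and unit — conflict.
Both values of q_11 lead to a conflict.
No assignment satisfies every clause.

No, unsatisfiable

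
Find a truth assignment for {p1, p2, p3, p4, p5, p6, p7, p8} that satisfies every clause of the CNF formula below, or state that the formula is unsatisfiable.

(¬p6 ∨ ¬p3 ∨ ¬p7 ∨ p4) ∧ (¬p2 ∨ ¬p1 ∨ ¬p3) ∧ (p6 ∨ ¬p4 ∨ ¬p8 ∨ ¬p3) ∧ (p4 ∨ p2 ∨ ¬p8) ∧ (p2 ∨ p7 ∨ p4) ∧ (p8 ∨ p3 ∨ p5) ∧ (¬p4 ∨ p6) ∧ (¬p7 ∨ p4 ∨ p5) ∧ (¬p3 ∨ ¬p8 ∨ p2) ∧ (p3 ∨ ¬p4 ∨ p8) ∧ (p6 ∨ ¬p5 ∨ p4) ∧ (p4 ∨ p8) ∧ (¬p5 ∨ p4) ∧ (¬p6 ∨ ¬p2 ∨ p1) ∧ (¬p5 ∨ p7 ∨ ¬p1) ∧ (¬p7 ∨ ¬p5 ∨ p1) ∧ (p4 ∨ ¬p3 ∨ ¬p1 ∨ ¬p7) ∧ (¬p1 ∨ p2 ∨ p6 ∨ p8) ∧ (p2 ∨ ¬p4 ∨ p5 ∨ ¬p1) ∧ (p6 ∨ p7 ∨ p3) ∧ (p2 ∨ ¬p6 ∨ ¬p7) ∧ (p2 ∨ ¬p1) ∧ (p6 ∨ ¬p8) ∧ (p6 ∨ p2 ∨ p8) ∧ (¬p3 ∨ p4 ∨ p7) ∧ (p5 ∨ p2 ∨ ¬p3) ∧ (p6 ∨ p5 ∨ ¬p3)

Suppose p4 = True.
The clause (p6) is unit, so p6 = True.
Suppose p3 = False.
The clause (p8) is unit, so p8 = True.
Suppose p2 = False.
The clause (¬p7) is unit, so p7 = False.
The clause (¬p1) is unit, so p1 = False.
All clauses hold; p5 can take either value.

p1: False,  p2: False,  p3: False,  p4: True,  p5: False,  p6: True,  p7: False,  p8: True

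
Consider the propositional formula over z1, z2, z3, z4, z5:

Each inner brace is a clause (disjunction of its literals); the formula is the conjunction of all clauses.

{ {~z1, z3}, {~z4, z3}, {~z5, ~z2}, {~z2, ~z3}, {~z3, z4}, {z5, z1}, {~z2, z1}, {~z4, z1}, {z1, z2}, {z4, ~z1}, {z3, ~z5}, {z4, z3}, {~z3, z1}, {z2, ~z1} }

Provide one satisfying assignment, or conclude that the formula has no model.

Branch on z1: set z1 = 0.
Unit clause (z5) forces z5 = 1.
Unit clause (~z2) forces z2 = 0.
Now (z2) is unsatisfied and unit — conflict.
That branch fails; take z1 = 1 instead.
Unit clause (z3) forces z3 = 1.
Unit clause (~z2) forces z2 = 0.
Now (z2) is unsatisfied and unit — conflict.
Both values of z1 lead to a conflict.

UNSATISFIABLE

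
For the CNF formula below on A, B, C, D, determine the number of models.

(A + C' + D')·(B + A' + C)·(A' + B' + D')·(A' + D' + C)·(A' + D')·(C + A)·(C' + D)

There are 2^4 = 16 truth assignments over (A, B, C, D).
Check each against the 7 clauses (columns in the order A, B, C, D):
  F F F F  ✗ fails (C + A)
  F F F T  ✗ fails (C + A)
  F F T F  ✗ fails (C' + D)
  F F T T  ✗ fails (A + C' + D')
  F T F F  ✗ fails (C + A)
  F T F T  ✗ fails (C + A)
  F T T F  ✗ fails (C' + D)
  F T T T  ✗ fails (A + C' + D')
  T F F F  ✗ fails (B + A' + C)
  T F F T  ✗ fails (B + A' + C)
  T F T F  ✗ fails (C' + D)
  T F T T  ✗ fails (A' + D')
  T T F F  ✓ satisfies all
  T T F T  ✗ fails (A' + B' + D')
  T T T F  ✗ fails (C' + D)
  T T T T  ✗ fails (A' + B' + D')
1 of the 16 rows is a model.

1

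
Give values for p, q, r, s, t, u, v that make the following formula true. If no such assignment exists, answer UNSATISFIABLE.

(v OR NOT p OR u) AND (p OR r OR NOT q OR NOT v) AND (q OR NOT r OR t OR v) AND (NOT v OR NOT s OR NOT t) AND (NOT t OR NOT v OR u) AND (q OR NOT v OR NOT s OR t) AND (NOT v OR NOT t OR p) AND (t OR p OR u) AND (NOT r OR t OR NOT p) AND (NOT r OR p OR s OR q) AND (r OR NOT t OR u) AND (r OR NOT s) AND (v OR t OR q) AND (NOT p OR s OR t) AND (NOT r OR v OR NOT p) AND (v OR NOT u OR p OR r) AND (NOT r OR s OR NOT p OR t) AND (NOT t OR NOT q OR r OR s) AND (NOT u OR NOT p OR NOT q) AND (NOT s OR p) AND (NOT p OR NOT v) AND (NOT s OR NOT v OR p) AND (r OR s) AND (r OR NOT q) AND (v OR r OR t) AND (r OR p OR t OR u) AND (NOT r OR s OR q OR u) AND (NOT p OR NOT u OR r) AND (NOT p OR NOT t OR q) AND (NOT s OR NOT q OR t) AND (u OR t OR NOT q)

p ↦ false, q ↦ true, r ↦ true, s ↦ false, t ↦ true, u ↦ false, v ↦ false

Branch on r: set r = true.
Branch on t: set t = true.
Branch on v: set v = false.
From the singleton clause (NOT p), p = false.
From the singleton clause (NOT s), s = false.
From the singleton clause (q), q = true.
All clauses hold; u can take either value.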